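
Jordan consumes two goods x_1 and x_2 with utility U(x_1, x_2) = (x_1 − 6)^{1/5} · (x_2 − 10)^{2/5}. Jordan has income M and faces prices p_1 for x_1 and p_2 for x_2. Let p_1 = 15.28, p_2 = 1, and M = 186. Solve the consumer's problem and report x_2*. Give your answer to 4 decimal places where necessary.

After buying the subsistence bundle (6, 10), a share 1/3 of the remaining income goes to x_1: x_1* = 6 + 1/3·(M − 6p_1 − 10p_2)/p_1.
Discretionary income = 186 − 6·15.28 − 10·1 = 84.32; x_2* = 10 + 2/3·84.32/1 = 66.2133.

x_2* = 66.2133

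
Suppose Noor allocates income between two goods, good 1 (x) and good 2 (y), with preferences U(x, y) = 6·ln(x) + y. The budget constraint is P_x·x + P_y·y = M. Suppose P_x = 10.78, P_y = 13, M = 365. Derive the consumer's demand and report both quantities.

x* = 7.2356, y* = 22.0769

MU_x = 6/x, MU_y = 1. Tangency: 6/x = P_x/P_y.
So x*(P_x,P_y) = 6·P_y/P_x, independent of income; and y* = (M − 6·P_y)/P_y.
At the given prices: x* = 6·13/10.78 = 7.2356, and y* = 22.0769.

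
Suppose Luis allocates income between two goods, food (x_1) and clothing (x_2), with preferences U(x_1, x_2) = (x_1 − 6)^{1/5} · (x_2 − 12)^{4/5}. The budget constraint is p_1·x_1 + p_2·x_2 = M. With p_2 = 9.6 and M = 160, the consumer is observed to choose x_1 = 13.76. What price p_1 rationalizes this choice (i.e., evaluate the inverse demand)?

p_1 = 1

MRS = (1/4)·(x_2−12)/(x_1−6). Tangency with p_1/p_2 gives x_2−12 = 4·(p_1/p_2)·(x_1−6).
After buying the subsistence bundle (6, 12), a share 0.2 of the remaining income goes to x_1: x_1* = 6 + 0.2·(M − 6p_1 − 12p_2)/p_1.
Set x_1* = 13.76 in the demand function and solve for p_1: p_1 = 1.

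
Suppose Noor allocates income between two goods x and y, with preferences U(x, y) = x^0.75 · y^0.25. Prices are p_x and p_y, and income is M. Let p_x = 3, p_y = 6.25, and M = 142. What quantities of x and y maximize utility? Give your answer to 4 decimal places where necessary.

Tangency: MRS = 3·y/x = p_x/p_y.
So 0.75·p_y·y = 0.25·p_x·x; combined with the budget, a share 0.75 of income goes to x.
Demand: x*(p_x,p_y,M) = 0.75·M/p_x and y* = 0.25·M/p_y.
At p_x=3, p_y=6.25, M=142: x* = 0.75·142/3 = 35.5, y* = 5.68.

x* = 35.5, y* = 5.68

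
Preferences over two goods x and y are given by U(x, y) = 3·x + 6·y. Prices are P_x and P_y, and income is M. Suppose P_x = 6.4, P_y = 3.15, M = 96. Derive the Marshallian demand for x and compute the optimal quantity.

x* = 0

Linear utility — the consumer picks whichever good has higher MU/price: 3/6.4 = 0.4688 vs 6/3.15 = 1.9048.
y gives more utility per dollar, so spend all income on y: y* = M/P_y, x* = 0.
Numerically: x* = 0, y* = 30.4762.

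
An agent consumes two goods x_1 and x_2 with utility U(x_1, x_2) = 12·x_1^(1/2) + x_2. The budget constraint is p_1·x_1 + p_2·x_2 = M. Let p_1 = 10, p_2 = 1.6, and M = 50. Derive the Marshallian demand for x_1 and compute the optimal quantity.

Set MRS = p_1/p_2: 6·x_1^(−1/2) = p_1/p_2.
Thus x_1* = (6·p_2/p_1)² — independent of M — with the rest of income spent on x_2.
Plugging in: x_1* = (6·1.6/10)² = 0.9216.

x_1* = 0.9216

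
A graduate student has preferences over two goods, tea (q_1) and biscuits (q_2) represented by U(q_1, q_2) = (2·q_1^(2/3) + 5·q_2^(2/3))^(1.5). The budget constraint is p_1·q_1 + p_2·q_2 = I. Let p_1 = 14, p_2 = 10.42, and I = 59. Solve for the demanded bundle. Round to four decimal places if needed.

MU_q_1 ∝ 2·q_1^(-1/3), MU_q_2 ∝ 5·q_2^(-1/3), so MRS = (2/5)·(q_2/q_1)^(1/3) = p_1/p_2.
Solve for the ratio: q_2/q_1 = [(5/2)·p_1/p_2]^(3).
With the ratio pinned down, the budget gives q_1* = I/(p_1 + p_2·(q_2/q_1)) and q_2* = (q_2/q_1)·q_1*.
Numerically q_2/q_1 = 37.896664, so q_1* = 59/(14 + 10.42·37.896664) = 0.1443 and q_2* = 37.896664·0.1443 = 5.4683.

q_1* = 0.1443, q_2* = 5.4683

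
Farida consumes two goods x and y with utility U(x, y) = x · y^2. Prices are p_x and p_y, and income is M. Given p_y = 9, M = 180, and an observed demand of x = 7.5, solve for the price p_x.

Tangency: MRS = (1/2)·y/x = p_x/p_y.
So p_y·y = 2·p_x·x; combined with the budget, a share 1/3 of income goes to x.
Demand: x*(p_x,p_y,M) = 1/3·M/p_x and y* = 2/3·M/p_y.
Set x* = 7.5 in the demand function and solve for p_x: p_x = 8.

p_x = 8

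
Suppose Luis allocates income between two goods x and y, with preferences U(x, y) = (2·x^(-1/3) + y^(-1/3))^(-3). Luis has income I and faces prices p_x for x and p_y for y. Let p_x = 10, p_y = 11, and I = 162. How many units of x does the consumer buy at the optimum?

MRS = MU_x/MU_y = 2·(y/x)^(4/3). Set equal to p_x/p_y.
Hence y/x = ((1/2)·p_x/p_y)^(1/(4/3)), i.e. raised to the 0.75 power.
With the ratio pinned down, the budget gives x* = I/(p_x + p_y·(y/x)) and y* = (y/x)·x*.
Numerically y/x = 0.553583, so x* = 162/(10 + 11·0.553583) = 10.0687.

x* = 10.0687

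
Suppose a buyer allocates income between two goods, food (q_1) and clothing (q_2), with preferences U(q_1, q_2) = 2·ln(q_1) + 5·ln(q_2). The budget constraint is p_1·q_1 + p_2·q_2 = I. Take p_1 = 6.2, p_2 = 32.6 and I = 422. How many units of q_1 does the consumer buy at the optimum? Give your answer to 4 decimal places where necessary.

q_1* = 19.447

The MRS is (2/5)·q_2/q_1. Set MRS = p_1/p_2.
Rearranging, p_2·q_2 = (5/2)·p_1·q_1. Substituting into the budget gives p_1·q_1·(1 + (5/2)) = I.
Demand: q_1*(p_1,p_2,I) = 2/7·I/p_1 and q_2* = 5/7·I/p_2.
At p_1=6.2, p_2=32.6, I=422: q_1* = 2/7·422/6.2 = 19.447.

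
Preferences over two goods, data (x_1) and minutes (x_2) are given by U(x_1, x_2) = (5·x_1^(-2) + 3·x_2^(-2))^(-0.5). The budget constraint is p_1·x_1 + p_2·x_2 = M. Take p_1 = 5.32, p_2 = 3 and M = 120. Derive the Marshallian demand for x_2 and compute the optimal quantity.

x_2* = 14.6143

MRS = MU_x_1/MU_x_2 = (5/3)·(x_2/x_1)^(3). Set equal to p_1/p_2.
Hence x_2/x_1 = ((3/5)·p_1/p_2)^(1/(3)), i.e. raised to the 1/3 power.
Substitute x_2 = (x_2/x_1)·x_1 into the budget: x_1* = M/(p_1 + p_2·(x_2/x_1)).
Numerically x_2/x_1 = 1.020894, so x_1* = 120/(5.32 + 3·1.020894) = 14.3152 and x_2* = 1.020894·14.3152 = 14.6143.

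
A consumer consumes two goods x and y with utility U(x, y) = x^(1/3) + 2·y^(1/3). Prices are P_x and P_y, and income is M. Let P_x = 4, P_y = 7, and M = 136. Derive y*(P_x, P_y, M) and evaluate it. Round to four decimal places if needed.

MU_x ∝ x^(-2/3), MU_y ∝ 2·y^(-2/3), so MRS = (1/2)·(y/x)^(2/3) = P_x/P_y.
Solve for the ratio: y/x = [2·P_x/P_y]^(1.5).
Substitute y = (y/x)·x into the budget: x* = M/(P_x + P_y·(y/x)).
Numerically y/x = 1.221766, so x* = 136/(4 + 7·1.221766) = 10.8346 and y* = 1.221766·10.8346 = 13.2374.

y* = 13.2374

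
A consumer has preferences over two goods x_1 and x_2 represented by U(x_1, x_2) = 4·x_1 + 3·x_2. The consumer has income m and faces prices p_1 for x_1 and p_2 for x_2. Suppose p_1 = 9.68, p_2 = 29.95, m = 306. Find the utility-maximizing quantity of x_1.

x_1* = 31.6116

Linear utility — the consumer picks whichever good has higher MU/price: 4/9.68 = 0.4132 vs 3/29.95 = 0.1002.
x_1 gives more utility per dollar, so spend all income on x_1: x_1* = m/p_1, x_2* = 0.
Numerically: x_1* = 31.6116, x_2* = 0.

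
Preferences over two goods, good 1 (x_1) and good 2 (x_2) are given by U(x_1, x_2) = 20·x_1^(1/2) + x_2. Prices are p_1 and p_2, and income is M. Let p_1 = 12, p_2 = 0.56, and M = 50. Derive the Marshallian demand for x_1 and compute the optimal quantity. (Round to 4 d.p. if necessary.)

MU_x_1 = 10/√x_1, MU_x_2 = 1. Tangency: 10/√x_1 = p_1/p_2.
Solve: √x_1 = 10·p_2/p_1, so x_1*(p_1,p_2) = (10·p_2/p_1)², and x_2* = (M − p_1·x_1*)/p_2.
Plugging in: x_1* = (10·0.56/12)² = 0.2178.

x_1* = 0.2178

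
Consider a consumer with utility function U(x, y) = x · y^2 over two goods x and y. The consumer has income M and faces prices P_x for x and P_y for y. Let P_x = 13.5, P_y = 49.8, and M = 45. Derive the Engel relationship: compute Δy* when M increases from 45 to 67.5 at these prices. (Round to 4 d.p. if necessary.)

Tangency: MRS = (1/2)·y/x = P_x/P_y.
Rearranging, P_y·y = 2·P_x·x. Substituting into the budget gives P_x·x·(1 + 2) = M.
Demand: x*(P_x,P_y,M) = 1/3·M/P_x and y* = 2/3·M/P_y.
At P_x=13.5, P_y=49.8, M=45: y* = 2/3·45/49.8 = 0.6024.
At M' = 67.5: y* = 0.9036. Change: 0.9036 − 0.6024 = 0.3012.

Δy* = 0.3012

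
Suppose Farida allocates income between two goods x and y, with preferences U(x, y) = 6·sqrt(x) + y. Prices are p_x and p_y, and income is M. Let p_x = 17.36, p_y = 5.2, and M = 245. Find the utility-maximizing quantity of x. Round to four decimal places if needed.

x* = 0.8075

Utility is quasi-linear in y; the FOC for x is 3/√x = p_x/p_y.
Solve: √x = 3·p_y/p_x, so x*(p_x,p_y) = (3·p_y/p_x)², and y* = (M − p_x·x*)/p_y.
Plugging in: x* = (3·5.2/17.36)² = 0.8075.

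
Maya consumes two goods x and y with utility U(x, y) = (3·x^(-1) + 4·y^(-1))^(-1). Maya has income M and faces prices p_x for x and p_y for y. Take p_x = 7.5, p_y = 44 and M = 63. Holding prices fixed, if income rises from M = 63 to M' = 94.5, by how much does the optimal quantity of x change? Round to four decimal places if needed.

Δx* = 1.1062

MU_x ∝ 3·x^(-2), MU_y ∝ 4·y^(-2), so MRS = (3/4)·(y/x)^(2) = p_x/p_y.
Solve for the ratio: y/x = [(4/3)·p_x/p_y]^(0.5).
With the ratio pinned down, the budget gives x* = M/(p_x + p_y·(y/x)) and y* = (y/x)·x*.
Numerically y/x = 0.476731, so x* = 63/(7.5 + 44·0.476731) = 2.2124.
At M' = 94.5: x* = 3.3186. Change: 3.3186 − 2.2124 = 1.1062.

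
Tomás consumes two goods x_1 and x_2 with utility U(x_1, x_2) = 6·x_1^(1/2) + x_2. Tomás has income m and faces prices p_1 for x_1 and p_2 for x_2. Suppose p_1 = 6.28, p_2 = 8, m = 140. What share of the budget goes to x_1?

Set MRS = p_1/p_2: 3·x_1^(−1/2) = p_1/p_2.
Thus x_1* = (3·p_2/p_1)² — independent of m — with the rest of income spent on x_2.
Plugging in: x_1* = (3·8/6.28)² = 14.6051, x_2* = 6.035.
Expenditure on x_1: 6.28·14.6051 = 91.7197; share = 0.6551.

share on x_1 = 0.6551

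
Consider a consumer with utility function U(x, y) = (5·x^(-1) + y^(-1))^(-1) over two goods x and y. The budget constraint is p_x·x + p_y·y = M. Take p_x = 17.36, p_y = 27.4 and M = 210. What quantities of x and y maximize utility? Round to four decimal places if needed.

From the CES first-order condition, 5·(y/x)^(2) = p_x/p_y.
Solve for the ratio: y/x = [(1/5)·p_x/p_y]^(0.5).
With the ratio pinned down, the budget gives x* = M/(p_x + p_y·(y/x)) and y* = (y/x)·x*.
Numerically y/x = 0.355971, so x* = 210/(17.36 + 27.4·0.355971) = 7.7452 and y* = 0.355971·7.7452 = 2.7571.

x* = 7.7452, y* = 2.7571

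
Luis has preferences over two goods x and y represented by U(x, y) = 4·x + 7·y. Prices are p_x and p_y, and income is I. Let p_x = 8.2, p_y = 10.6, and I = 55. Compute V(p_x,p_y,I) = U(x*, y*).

Perfect substitutes: compare marginal utility per dollar. 4/p_x vs 7/p_y → 0.4878 vs 0.6604.
y gives more utility per dollar, so spend all income on y: y* = I/p_y, x* = 0.
Numerically: x* = 0, y* = 5.1887.
Utility at the optimum: U(0, 5.1887) = 36.3208.

V = 36.3208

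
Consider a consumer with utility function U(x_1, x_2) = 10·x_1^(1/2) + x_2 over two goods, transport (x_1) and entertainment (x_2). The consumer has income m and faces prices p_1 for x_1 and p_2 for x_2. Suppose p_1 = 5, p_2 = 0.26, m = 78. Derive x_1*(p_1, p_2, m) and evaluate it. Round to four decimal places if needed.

x_1* = 0.0676

Utility is quasi-linear in x_2; the FOC for x_1 is 5/√x_1 = p_1/p_2.
Solve: √x_1 = 5·p_2/p_1, so x_1*(p_1,p_2) = (5·p_2/p_1)², and x_2* = (m − p_1·x_1*)/p_2.
Plugging in: x_1* = (5·0.26/5)² = 0.0676.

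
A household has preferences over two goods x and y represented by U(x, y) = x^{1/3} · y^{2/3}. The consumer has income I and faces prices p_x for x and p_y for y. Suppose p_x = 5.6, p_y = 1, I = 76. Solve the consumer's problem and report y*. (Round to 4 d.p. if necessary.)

Demand: x*(p_x,p_y,I) = 1/3·I/p_x and y* = 2/3·I/p_y.
At p_x=5.6, p_y=1, I=76: y* = 2/3·76/1 = 50.6667.

y* = 50.6667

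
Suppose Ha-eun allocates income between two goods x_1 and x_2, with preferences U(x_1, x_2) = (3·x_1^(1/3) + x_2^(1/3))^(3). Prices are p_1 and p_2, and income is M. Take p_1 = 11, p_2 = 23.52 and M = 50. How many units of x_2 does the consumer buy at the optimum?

x_2* = 0.2472

Numerically x_2/x_1 = 0.061553, so x_1* = 50/(11 + 23.52·0.061553) = 4.0168 and x_2* = 0.061553·4.0168 = 0.2472.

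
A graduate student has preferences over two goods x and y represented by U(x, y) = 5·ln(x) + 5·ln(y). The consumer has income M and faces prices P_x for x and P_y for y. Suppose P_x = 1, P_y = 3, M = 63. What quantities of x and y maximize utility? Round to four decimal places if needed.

Tangency: MRS = y/x = P_x/P_y.
So 5·P_y·y = 5·P_x·x; combined with the budget, a share 0.5 of income goes to x.
Demand: x*(P_x,P_y,M) = 0.5·M/P_x and y* = 0.5·M/P_y.
At P_x=1, P_y=3, M=63: x* = 0.5·63/1 = 31.5, y* = 10.5.

x* = 31.5, y* = 10.5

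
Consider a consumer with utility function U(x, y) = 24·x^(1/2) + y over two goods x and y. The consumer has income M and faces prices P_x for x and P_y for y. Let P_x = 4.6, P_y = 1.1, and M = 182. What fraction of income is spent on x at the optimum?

share on x = 0.2081

Set MRS = P_x/P_y: 12·x^(−1/2) = P_x/P_y.
Solve: √x = 12·P_y/P_x, so x*(P_x,P_y) = (12·P_y/P_x)², and y* = (M − P_x·x*)/P_y.
Plugging in: x* = (12·1.1/4.6)² = 8.2344, y* = 131.0198.
Expenditure on x: 4.6·8.2344 = 37.8783; share = 0.2081.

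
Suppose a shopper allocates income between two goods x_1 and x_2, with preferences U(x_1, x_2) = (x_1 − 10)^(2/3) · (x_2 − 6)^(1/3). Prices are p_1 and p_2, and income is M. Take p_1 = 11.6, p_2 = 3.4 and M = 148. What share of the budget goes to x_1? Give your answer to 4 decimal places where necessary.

This is Cobb-Douglas in (x_1−10, x_2−6): tangency gives 2/3·p_2·(x_2−6) = 1/3·p_1·(x_1−10).
After buying the subsistence bundle (10, 6), a share 2/3 of the remaining income goes to x_1: x_1* = 10 + 2/3·(M − 10p_1 − 6p_2)/p_1.
Discretionary income = 148 − 10·11.6 − 6·3.4 = 11.6; x_1* = 10 + 2/3·11.6/11.6 = 10.6667; x_2* = 6 + 1/3·11.6/3.4 = 7.1373.
Expenditure on x_1: 11.6·10.6667 = 123.7333; share = 0.836.

share on x_1 = 0.836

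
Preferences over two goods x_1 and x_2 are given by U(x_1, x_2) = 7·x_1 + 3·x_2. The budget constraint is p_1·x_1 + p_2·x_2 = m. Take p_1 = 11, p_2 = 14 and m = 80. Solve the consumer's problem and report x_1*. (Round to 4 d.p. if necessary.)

x_1* = 7.2727

x_1 gives more utility per dollar, so spend all income on x_1: x_1* = m/p_1, x_2* = 0.
Numerically: x_1* = 7.2727, x_2* = 0.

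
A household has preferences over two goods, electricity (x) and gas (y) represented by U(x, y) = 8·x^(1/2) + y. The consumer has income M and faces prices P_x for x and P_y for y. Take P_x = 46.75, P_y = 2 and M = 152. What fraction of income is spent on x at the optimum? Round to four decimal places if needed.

share on x = 0.009

Set MRS = P_x/P_y: 4·x^(−1/2) = P_x/P_y.
Solve: √x = 4·P_y/P_x, so x*(P_x,P_y) = (4·P_y/P_x)², and y* = (M − P_x·x*)/P_y.
Plugging in: x* = (4·2/46.75)² = 0.0293, y* = 75.3155.
Expenditure on x: 46.75·0.0293 = 1.369; share = 0.009.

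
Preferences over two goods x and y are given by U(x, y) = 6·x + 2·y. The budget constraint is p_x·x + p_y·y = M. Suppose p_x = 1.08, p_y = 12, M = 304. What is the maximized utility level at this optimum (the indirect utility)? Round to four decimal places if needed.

Perfect substitutes: compare marginal utility per dollar. 6/p_x vs 2/p_y → 5.5556 vs 0.1667.
x gives more utility per dollar, so spend all income on x: x* = M/p_x, y* = 0.
Numerically: x* = 281.4815, y* = 0.
Utility at the optimum: U(281.4815, 0) = 1688.8889.

V = 1688.8889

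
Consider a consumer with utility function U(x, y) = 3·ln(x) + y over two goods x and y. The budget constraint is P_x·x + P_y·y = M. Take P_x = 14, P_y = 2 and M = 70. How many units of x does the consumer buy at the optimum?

Set MRS = P_x/P_y: (3/x)/1 = P_x/P_y.
So x*(P_x,P_y) = 3·P_y/P_x, independent of income; and y* = (M − 3·P_y)/P_y.
At the given prices: x* = 3·2/14 = 0.4286.

x* = 0.4286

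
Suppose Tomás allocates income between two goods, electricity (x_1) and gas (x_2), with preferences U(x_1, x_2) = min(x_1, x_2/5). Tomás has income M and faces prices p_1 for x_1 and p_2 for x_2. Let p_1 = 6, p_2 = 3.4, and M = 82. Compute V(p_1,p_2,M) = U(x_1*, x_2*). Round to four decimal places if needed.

Leontief preferences: the optimum is at the kink where x_1/1 = x_2/5, i.e. x_2 = 5·x_1.
Budget: p_1·x_1 + p_2·5·x_1 = M, so (p_1 + 5·p_2)·x_1 = M.
Demand: x_1*(p_1,p_2,M) = M/(p_1 + 5·p_2), x_2* = 5·M/(p_1 + 5·p_2).
Here 6 + 5·3.4 = 23, giving x_1* = 3.5652 and x_2* = 17.8261.
Utility at the optimum: U(3.5652, 17.8261) = 3.5652.

V = 3.5652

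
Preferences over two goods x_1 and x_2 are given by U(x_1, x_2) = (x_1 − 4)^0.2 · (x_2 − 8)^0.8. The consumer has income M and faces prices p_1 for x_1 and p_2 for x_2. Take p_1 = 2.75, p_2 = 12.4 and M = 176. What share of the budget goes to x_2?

This is Cobb-Douglas in (x_1−4, x_2−8): tangency gives 0.2·p_2·(x_2−8) = 0.8·p_1·(x_1−4).
Substituting into the budget: x_1* = 4 + 0.2·(M − 4·p_1 − 8·p_2)/p_1, and x_2* = 8 + 0.8·(…)/p_2.
Discretionary income = 176 − 4·2.75 − 8·12.4 = 65.8; x_1* = 4 + 0.2·65.8/2.75 = 8.7855; x_2* = 8 + 0.8·65.8/12.4 = 12.2452.
Expenditure on x_2: 12.4·12.2452 = 151.84; share = 0.8627.

share on x_2 = 0.8627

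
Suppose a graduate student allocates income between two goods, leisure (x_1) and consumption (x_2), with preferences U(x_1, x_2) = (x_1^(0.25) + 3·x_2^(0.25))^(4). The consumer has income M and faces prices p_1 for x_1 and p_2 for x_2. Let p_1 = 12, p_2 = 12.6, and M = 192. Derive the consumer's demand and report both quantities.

MU_x_1 ∝ x_1^(-0.75), MU_x_2 ∝ 3·x_2^(-0.75), so MRS = (1/3)·(x_2/x_1)^(0.75) = p_1/p_2.
Solve for the ratio: x_2/x_1 = [3·p_1/p_2]^(4/3).
Substitute x_2 = (x_2/x_1)·x_1 into the budget: x_1* = M/(p_1 + p_2·(x_2/x_1)).
Numerically x_2/x_1 = 4.054238, so x_1* = 192/(12 + 12.6·4.054238) = 3.0436 and x_2* = 4.054238·3.0436 = 12.3394.

x_1* = 3.0436, x_2* = 12.3394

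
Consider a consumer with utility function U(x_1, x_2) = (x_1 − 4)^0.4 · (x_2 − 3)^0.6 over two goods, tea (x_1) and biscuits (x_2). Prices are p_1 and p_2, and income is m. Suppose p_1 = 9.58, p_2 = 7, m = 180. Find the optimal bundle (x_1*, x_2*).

x_1* = 9.0388, x_2* = 13.344

Let x_1' = x_1−4, x_2' = x_2−3. MRS = (2/3)·x_2'/x_1' = p_1/p_2.
Substituting into the budget: x_1* = 4 + 0.4·(m − 4·p_1 − 3·p_2)/p_1, and x_2* = 3 + 0.6·(…)/p_2.
Discretionary income = 180 − 4·9.58 − 3·7 = 120.68; x_1* = 4 + 0.4·120.68/9.58 = 9.0388; x_2* = 3 + 0.6·120.68/7 = 13.344.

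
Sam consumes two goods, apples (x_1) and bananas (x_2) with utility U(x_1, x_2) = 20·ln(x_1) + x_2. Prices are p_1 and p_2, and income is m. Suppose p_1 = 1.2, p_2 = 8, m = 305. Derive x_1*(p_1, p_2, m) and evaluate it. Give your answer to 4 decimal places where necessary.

At the given prices: x_1* = 20·8/1.2 = 133.3333.

x_1* = 133.3333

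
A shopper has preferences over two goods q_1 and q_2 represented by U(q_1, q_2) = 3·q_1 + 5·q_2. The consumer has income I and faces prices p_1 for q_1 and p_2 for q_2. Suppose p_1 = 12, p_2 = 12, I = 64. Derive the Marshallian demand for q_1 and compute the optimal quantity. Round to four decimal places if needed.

Linear utility — the consumer picks whichever good has higher MU/price: 3/12 = 0.25 vs 5/12 = 0.4167.
q_2 gives more utility per dollar, so spend all income on q_2: q_2* = I/p_2, q_1* = 0.
Numerically: q_1* = 0, q_2* = 5.3333.

q_1* = 0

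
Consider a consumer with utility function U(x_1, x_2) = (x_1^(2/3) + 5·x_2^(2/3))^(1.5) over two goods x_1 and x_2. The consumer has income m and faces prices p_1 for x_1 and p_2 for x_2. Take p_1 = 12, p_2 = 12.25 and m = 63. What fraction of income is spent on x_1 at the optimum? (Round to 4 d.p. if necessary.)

MU_x_1 ∝ x_1^(-1/3), MU_x_2 ∝ 5·x_2^(-1/3), so MRS = (1/5)·(x_2/x_1)^(1/3) = p_1/p_2.
Hence x_2/x_1 = (5·p_1/p_2)^(1/(1/3)), i.e. raised to the 3 power.
Substitute x_2 = (x_2/x_1)·x_1 into the budget: x_1* = m/(p_1 + p_2·(x_2/x_1)).
Numerically x_2/x_1 = 117.502061, so x_1* = 63/(12 + 12.25·117.502061) = 0.0434 and x_2* = 117.502061·0.0434 = 5.1003.
Expenditure on x_1: 12·0.0434 = 0.5209; share = 0.0083.

share on x_1 = 0.0083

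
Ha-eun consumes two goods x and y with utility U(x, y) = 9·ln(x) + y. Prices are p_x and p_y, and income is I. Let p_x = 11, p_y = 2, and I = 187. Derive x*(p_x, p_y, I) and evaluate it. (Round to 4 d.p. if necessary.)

Set MRS = p_x/p_y: (9/x)/1 = p_x/p_y.
So x*(p_x,p_y) = 9·p_y/p_x, independent of income; and y* = (I − 9·p_y)/p_y.
At the given prices: x* = 9·2/11 = 1.6364.

x* = 1.6364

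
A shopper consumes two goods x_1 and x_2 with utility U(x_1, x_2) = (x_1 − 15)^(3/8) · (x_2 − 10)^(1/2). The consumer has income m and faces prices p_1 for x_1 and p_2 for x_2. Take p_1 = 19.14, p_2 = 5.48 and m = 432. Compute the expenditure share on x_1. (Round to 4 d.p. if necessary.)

Substituting into the budget: x_1* = 15 + 3/7·(m − 15·p_1 − 10·p_2)/p_1, and x_2* = 10 + 4/7·(…)/p_2.
Discretionary income = 432 − 15·19.14 − 10·5.48 = 90.1; x_1* = 15 + 3/7·90.1/19.14 = 17.0175; x_2* = 10 + 4/7·90.1/5.48 = 19.3952.
Expenditure on x_1: 19.14·17.0175 = 325.7143; share = 0.754.

share on x_1 = 0.754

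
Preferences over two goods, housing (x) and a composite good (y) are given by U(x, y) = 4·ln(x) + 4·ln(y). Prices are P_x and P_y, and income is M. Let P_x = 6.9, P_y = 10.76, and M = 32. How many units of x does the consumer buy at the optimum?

x* = 2.3188

Demand: x*(P_x,P_y,M) = 0.5·M/P_x and y* = 0.5·M/P_y.
At P_x=6.9, P_y=10.76, M=32: x* = 0.5·32/6.9 = 2.3188.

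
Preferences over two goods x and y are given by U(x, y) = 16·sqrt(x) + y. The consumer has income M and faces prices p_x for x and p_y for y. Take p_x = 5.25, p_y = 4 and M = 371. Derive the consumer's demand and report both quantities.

Set MRS = p_x/p_y: 8·x^(−1/2) = p_x/p_y.
Thus x* = (8·p_y/p_x)² — independent of M — with the rest of income spent on y.
Plugging in: x* = (8·4/5.25)² = 37.1519, y* = 43.9881.

x* = 37.1519, y* = 43.9881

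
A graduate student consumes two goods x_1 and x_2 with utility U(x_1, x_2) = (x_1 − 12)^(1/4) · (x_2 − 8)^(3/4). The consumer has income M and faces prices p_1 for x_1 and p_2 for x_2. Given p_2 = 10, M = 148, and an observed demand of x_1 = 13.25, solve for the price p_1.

This is Cobb-Douglas in (x_1−12, x_2−8): tangency gives 0.25·p_2·(x_2−8) = 0.75·p_1·(x_1−12).
After buying the subsistence bundle (12, 8), a share 0.25 of the remaining income goes to x_1: x_1* = 12 + 0.25·(M − 12p_1 − 8p_2)/p_1.
Set x_1* = 13.25 in the demand function and solve for p_1: p_1 = 4.

p_1 = 4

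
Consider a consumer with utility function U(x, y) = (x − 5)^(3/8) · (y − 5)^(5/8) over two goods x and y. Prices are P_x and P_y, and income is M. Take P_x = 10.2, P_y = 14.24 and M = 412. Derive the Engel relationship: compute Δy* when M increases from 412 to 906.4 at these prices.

Δy* = 21.6994

This is Cobb-Douglas in (x−5, y−5): tangency gives 0.375·P_y·(y−5) = 0.625·P_x·(x−5).
After buying the subsistence bundle (5, 5), a share 0.375 of the remaining income goes to x: x* = 5 + 0.375·(M − 5P_x − 5P_y)/P_x.
Discretionary income = 412 − 5·10.2 − 5·14.24 = 289.8; y* = 5 + 0.625·289.8/14.24 = 17.7195.
At M' = 906.4: y* = 39.4189. Change: 39.4189 − 17.7195 = 21.6994.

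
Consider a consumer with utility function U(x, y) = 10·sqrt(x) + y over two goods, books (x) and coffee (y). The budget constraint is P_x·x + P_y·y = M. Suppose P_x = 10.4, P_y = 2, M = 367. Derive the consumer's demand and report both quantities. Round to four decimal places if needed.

Solve: √x = 5·P_y/P_x, so x*(P_x,P_y) = (5·P_y/P_x)², and y* = (M − P_x·x*)/P_y.
Plugging in: x* = (5·2/10.4)² = 0.9246, y* = 178.6923.

x* = 0.9246, y* = 178.6923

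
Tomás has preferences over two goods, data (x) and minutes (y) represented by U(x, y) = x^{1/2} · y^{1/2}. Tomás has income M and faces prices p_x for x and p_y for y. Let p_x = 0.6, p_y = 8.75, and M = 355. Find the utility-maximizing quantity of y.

The MRS is y/x. Set MRS = p_x/p_y.
Rearranging, p_y·y = p_x·x. Substituting into the budget gives p_x·x·(1 + 1) = M.
Demand: x*(p_x,p_y,M) = 0.5·M/p_x and y* = 0.5·M/p_y.
At p_x=0.6, p_y=8.75, M=355: y* = 0.5·355/8.75 = 20.2857.

y* = 20.2857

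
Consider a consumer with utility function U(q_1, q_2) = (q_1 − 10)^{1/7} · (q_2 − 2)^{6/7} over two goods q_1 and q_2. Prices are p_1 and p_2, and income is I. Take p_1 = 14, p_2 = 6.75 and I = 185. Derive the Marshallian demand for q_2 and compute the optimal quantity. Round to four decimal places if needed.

MRS = (1/6)·(q_2−2)/(q_1−10). Tangency with p_1/p_2 gives q_2−2 = 6·(p_1/p_2)·(q_1−10).
Substituting into the budget: q_1* = 10 + 1/7·(I − 10·p_1 − 2·p_2)/p_1, and q_2* = 2 + 6/7·(…)/p_2.
Discretionary income = 185 − 10·14 − 2·6.75 = 31.5; q_2* = 2 + 6/7·31.5/6.75 = 6.

q_2* = 6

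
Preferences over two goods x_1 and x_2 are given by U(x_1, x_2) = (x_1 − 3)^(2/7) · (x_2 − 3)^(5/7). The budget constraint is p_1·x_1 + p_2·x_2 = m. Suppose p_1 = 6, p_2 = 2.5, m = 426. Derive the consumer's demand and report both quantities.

MRS = (2/5)·(x_2−3)/(x_1−3). Tangency with p_1/p_2 gives x_2−3 = (5/2)·(p_1/p_2)·(x_1−3).
Substituting into the budget: x_1* = 3 + 2/7·(m − 3·p_1 − 3·p_2)/p_1, and x_2* = 3 + 5/7·(…)/p_2.
Discretionary income = 426 − 3·6 − 3·2.5 = 400.5; x_1* = 3 + 2/7·400.5/6 = 22.0714; x_2* = 3 + 5/7·400.5/2.5 = 117.4286.

x_1* = 22.0714, x_2* = 117.4286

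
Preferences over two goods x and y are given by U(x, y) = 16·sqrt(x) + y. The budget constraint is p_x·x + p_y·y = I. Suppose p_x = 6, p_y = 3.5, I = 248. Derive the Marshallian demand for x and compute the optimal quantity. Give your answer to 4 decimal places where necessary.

x* = 21.7778

Set MRS = p_x/p_y: 8·x^(−1/2) = p_x/p_y.
Thus x* = (8·p_y/p_x)² — independent of I — with the rest of income spent on y.
Plugging in: x* = (8·3.5/6)² = 21.7778.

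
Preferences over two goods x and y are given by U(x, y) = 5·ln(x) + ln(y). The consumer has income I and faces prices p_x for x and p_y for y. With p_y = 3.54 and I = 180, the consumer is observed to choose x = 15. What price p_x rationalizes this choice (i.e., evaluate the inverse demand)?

MU_x/MU_y = (5·y)/(x); tangency sets this equal to p_x/p_y.
So 5·p_y·y = p_x·x; combined with the budget, a share 5/6 of income goes to x.
Demand: x*(p_x,p_y,I) = 5/6·I/p_x and y* = 1/6·I/p_y.
Set x* = 15 in the demand function and solve for p_x: p_x = 10.

p_x = 10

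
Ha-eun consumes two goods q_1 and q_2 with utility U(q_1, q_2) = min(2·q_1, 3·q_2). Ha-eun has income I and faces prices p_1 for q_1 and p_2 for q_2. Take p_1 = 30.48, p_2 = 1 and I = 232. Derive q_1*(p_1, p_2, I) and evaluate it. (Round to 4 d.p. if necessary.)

With perfect complements, no substitution: consume in ratio q_1:q_2 = 3:2.
Budget: p_1·q_1 + p_2·(2/3)·q_1 = I, so (3·p_1 + 2·p_2)·q_1 = 3·I.
Demand: q_1*(p_1,p_2,I) = 3·I/(3·p_1 + 2·p_2), q_2* = 2·I/(3·p_1 + 2·p_2).
Here 3·30.48 + 2·1 = 93.44, giving q_1* = 7.4486.

q_1* = 7.4486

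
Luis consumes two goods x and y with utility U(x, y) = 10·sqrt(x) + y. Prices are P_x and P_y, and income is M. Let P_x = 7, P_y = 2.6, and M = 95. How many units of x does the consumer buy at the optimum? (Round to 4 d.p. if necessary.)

x* = 3.449

MU_x = 5/√x, MU_y = 1. Tangency: 5/√x = P_x/P_y.
Thus x* = (5·P_y/P_x)² — independent of M — with the rest of income spent on y.
Plugging in: x* = (5·2.6/7)² = 3.449.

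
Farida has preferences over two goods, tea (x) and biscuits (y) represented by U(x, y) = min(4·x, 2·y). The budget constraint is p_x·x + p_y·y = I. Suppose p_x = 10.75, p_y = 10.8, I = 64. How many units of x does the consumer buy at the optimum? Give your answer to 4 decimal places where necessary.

Leontief preferences: the optimum is at the kink where x/2 = y/4, i.e. y = 2·x.
Budget: p_x·x + p_y·2·x = I, so (2·p_x + 4·p_y)·x = 2·I.
Demand: x*(p_x,p_y,I) = 2·I/(2·p_x + 4·p_y), y* = 4·I/(2·p_x + 4·p_y).
Here 2·10.75 + 4·10.8 = 64.7, giving x* = 1.9784.

x* = 1.9784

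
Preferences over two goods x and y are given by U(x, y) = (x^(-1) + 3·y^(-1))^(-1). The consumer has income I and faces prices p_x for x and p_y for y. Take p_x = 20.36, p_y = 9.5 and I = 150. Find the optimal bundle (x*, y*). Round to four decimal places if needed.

MU_x ∝ x^(-2), MU_y ∝ 3·y^(-2), so MRS = (1/3)·(y/x)^(2) = p_x/p_y.
Solve for the ratio: y/x = [3·p_x/p_y]^(0.5).
With the ratio pinned down, the budget gives x* = I/(p_x + p_y·(y/x)) and y* = (y/x)·x*.
Numerically y/x = 2.535641, so x* = 150/(20.36 + 9.5·2.535641) = 3.3747 and y* = 2.535641·3.3747 = 8.557.

x* = 3.3747, y* = 8.557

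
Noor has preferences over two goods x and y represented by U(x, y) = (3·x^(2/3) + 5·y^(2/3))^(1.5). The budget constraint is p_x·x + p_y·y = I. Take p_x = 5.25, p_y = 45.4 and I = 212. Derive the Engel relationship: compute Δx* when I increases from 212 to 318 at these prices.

From the CES first-order condition, (3/5)·(y/x)^(1/3) = p_x/p_y.
Solve for the ratio: y/x = [(5/3)·p_x/p_y]^(3).
With the ratio pinned down, the budget gives x* = I/(p_x + p_y·(y/x)) and y* = (y/x)·x*.
Numerically y/x = 0.007159, so x* = 212/(5.25 + 45.4·0.007159) = 38.0268.
At I' = 318: x* = 57.0401. Change: 57.0401 − 38.0268 = 19.0134.

Δx* = 19.0134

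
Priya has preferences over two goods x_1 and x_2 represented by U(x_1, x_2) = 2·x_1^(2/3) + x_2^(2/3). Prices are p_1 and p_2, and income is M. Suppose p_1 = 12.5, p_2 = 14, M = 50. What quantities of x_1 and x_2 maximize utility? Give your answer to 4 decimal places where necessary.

With the ratio pinned down, the budget gives x_1* = M/(p_1 + p_2·(x_2/x_1)) and x_2* = (x_2/x_1)·x_1*.
Numerically x_2/x_1 = 0.088973, so x_1* = 50/(12.5 + 14·0.088973) = 3.6375 and x_2* = 0.088973·3.6375 = 0.3236.

x_1* = 3.6375, x_2* = 0.3236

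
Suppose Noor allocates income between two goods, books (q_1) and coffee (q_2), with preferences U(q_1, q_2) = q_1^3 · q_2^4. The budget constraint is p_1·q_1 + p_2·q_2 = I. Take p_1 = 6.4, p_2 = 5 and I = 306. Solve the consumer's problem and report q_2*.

At p_1=6.4, p_2=5, I=306: q_2* = 4/7·306/5 = 34.9714.

q_2* = 34.9714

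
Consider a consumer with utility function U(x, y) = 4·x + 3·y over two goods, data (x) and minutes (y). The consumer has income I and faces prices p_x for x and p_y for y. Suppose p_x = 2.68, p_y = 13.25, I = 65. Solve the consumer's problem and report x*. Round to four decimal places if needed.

x* = 24.2537

Linear utility — the consumer picks whichever good has higher MU/price: 4/2.68 = 1.4925 vs 3/13.25 = 0.2264.
x gives more utility per dollar, so spend all income on x: x* = I/p_x, y* = 0.
Numerically: x* = 24.2537, y* = 0.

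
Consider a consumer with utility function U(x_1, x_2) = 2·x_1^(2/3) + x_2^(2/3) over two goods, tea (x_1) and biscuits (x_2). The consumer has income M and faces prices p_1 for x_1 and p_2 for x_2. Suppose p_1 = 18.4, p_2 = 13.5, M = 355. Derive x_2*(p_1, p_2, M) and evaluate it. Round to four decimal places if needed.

MRS = MU_x_1/MU_x_2 = 2·(x_2/x_1)^(1/3). Set equal to p_1/p_2.
Solve for the ratio: x_2/x_1 = [(1/2)·p_1/p_2]^(3).
With the ratio pinned down, the budget gives x_1* = M/(p_1 + p_2·(x_2/x_1)) and x_2* = (x_2/x_1)·x_1*.
Numerically x_2/x_1 = 0.316492, so x_1* = 355/(18.4 + 13.5·0.316492) = 15.6576 and x_2* = 0.316492·15.6576 = 4.9555.

x_2* = 4.9555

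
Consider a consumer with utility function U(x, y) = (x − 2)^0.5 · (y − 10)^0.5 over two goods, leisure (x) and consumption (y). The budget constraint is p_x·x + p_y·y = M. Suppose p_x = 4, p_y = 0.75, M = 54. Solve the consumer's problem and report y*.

MRS = (y−10)/(x−2). Tangency with p_x/p_y gives y−10 = (p_x/p_y)·(x−2).
After buying the subsistence bundle (2, 10), a share 0.5 of the remaining income goes to x: x* = 2 + 0.5·(M − 2p_x − 10p_y)/p_x.
Discretionary income = 54 − 2·4 − 10·0.75 = 38.5; y* = 10 + 0.5·38.5/0.75 = 35.6667.

y* = 35.6667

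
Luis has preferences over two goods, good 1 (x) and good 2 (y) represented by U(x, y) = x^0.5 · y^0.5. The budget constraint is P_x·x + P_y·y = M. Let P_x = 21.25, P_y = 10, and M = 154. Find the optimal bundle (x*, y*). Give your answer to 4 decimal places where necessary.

Demand: x*(P_x,P_y,M) = 0.5·M/P_x and y* = 0.5·M/P_y.
At P_x=21.25, P_y=10, M=154: x* = 0.5·154/21.25 = 3.6235, y* = 7.7.

x* = 3.6235, y* = 7.7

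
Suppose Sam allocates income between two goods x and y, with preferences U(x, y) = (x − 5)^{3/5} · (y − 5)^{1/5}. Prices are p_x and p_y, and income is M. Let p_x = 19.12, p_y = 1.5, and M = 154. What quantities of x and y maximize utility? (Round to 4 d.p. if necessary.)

x* = 6.9966, y* = 13.4833

This is Cobb-Douglas in (x−5, y−5): tangency gives 0.6·p_y·(y−5) = 0.2·p_x·(x−5).
Substituting into the budget: x* = 5 + 0.75·(M − 5·p_x − 5·p_y)/p_x, and y* = 5 + 0.25·(…)/p_y.
Discretionary income = 154 − 5·19.12 − 5·1.5 = 50.9; x* = 5 + 0.75·50.9/19.12 = 6.9966; y* = 5 + 0.25·50.9/1.5 = 13.4833.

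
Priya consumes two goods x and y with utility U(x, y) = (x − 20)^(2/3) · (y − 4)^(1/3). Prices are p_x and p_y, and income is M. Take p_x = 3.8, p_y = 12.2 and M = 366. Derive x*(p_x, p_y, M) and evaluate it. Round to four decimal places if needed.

x* = 62.3158

MRS = 2·(y−4)/(x−20). Tangency with p_x/p_y gives y−4 = (1/2)·(p_x/p_y)·(x−20).
After buying the subsistence bundle (20, 4), a share 2/3 of the remaining income goes to x: x* = 20 + 2/3·(M − 20p_x − 4p_y)/p_x.
Discretionary income = 366 − 20·3.8 − 4·12.2 = 241.2; x* = 20 + 2/3·241.2/3.8 = 62.3158.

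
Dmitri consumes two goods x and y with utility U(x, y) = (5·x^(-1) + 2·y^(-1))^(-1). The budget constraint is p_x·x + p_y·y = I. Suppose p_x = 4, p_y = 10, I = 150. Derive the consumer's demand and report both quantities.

With the ratio pinned down, the budget gives x* = I/(p_x + p_y·(y/x)) and y* = (y/x)·x*.
Numerically y/x = 0.4, so x* = 150/(4 + 10·0.4) = 18.75 and y* = 0.4·18.75 = 7.5.

x* = 18.75, y* = 7.5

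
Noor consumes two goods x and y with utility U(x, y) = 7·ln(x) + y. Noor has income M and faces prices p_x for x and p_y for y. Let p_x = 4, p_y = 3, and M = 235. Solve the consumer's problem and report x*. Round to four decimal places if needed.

x* = 5.25

Set MRS = p_x/p_y: (7/x)/1 = p_x/p_y.
So x*(p_x,p_y) = 7·p_y/p_x, independent of income; and y* = (M − 7·p_y)/p_y.
At the given prices: x* = 7·3/4 = 5.25.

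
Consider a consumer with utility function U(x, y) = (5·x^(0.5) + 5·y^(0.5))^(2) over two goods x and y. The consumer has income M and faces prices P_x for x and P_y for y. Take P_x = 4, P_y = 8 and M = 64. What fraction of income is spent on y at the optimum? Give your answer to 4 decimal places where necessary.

Numerically y/x = 0.25, so x* = 64/(4 + 8·0.25) = 10.6667 and y* = 0.25·10.6667 = 2.6667.
Expenditure on y: 8·2.6667 = 21.3333; share = 0.3333.

share on y = 0.3333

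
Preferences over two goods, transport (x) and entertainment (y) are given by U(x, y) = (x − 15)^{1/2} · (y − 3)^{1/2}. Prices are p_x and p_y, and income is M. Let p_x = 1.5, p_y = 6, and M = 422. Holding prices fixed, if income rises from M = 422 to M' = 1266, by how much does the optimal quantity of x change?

This is Cobb-Douglas in (x−15, y−3): tangency gives 0.5·p_y·(y−3) = 0.5·p_x·(x−15).
After buying the subsistence bundle (15, 3), a share 0.5 of the remaining income goes to x: x* = 15 + 0.5·(M − 15p_x − 3p_y)/p_x.
Discretionary income = 422 − 15·1.5 − 3·6 = 381.5; x* = 15 + 0.5·381.5/1.5 = 142.1667.
At M' = 1266: x* = 423.5. Change: 423.5 − 142.1667 = 281.3333.

Δx* = 281.3333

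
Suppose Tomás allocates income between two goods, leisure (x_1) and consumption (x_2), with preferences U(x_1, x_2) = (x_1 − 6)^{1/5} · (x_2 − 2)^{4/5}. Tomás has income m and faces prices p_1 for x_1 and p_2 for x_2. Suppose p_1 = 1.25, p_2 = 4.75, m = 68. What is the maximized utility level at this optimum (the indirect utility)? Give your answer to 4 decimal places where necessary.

V = 8.5018

This is Cobb-Douglas in (x_1−6, x_2−2): tangency gives 0.2·p_2·(x_2−2) = 0.8·p_1·(x_1−6).
After buying the subsistence bundle (6, 2), a share 0.2 of the remaining income goes to x_1: x_1* = 6 + 0.2·(m − 6p_1 − 2p_2)/p_1.
Discretionary income = 68 − 6·1.25 − 2·4.75 = 51; x_1* = 6 + 0.2·51/1.25 = 14.16; x_2* = 2 + 0.8·51/4.75 = 10.5895.
Utility at the optimum: U(14.16, 10.5895) = 8.5018.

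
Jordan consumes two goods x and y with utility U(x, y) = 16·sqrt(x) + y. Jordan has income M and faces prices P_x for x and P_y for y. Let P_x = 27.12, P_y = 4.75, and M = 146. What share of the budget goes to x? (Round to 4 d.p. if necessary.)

Plugging in: x* = (8·4.75/27.12)² = 1.9633, y* = 19.5274.
Expenditure on x: 27.12·1.9633 = 53.2448; share = 0.3647.

share on x = 0.3647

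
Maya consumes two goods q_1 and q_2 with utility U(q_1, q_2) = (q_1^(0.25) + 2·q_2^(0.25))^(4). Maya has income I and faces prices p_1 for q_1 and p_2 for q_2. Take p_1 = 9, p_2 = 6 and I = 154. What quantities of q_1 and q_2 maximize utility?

From the CES first-order condition, (1/2)·(q_2/q_1)^(0.75) = p_1/p_2.
Hence q_2/q_1 = (2·p_1/p_2)^(1/(0.75)), i.e. raised to the 4/3 power.
With the ratio pinned down, the budget gives q_1* = I/(p_1 + p_2·(q_2/q_1)) and q_2* = (q_2/q_1)·q_1*.
Numerically q_2/q_1 = 4.326749, so q_1* = 154/(9 + 6·4.326749) = 4.405 and q_2* = 4.326749·4.405 = 19.0592.

q_1* = 4.405, q_2* = 19.0592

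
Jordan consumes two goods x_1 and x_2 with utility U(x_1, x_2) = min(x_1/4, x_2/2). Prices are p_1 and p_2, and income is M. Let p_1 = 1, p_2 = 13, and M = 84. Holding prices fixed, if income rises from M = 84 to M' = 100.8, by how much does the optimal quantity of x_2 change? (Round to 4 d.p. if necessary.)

Leontief preferences: the optimum is at the kink where x_1/4 = x_2/2, i.e. x_2 = (1/2)·x_1.
Budget: p_1·x_1 + p_2·(1/2)·x_1 = M, so (4·p_1 + 2·p_2)·x_1 = 4·M.
Demand: x_1*(p_1,p_2,M) = 4·M/(4·p_1 + 2·p_2), x_2* = 2·M/(4·p_1 + 2·p_2).
Here 4·1 + 2·13 = 30, giving x_2* = 5.6.
At M' = 100.8: x_2* = 6.72. Change: 6.72 − 5.6 = 1.12.

Δx_2* = 1.12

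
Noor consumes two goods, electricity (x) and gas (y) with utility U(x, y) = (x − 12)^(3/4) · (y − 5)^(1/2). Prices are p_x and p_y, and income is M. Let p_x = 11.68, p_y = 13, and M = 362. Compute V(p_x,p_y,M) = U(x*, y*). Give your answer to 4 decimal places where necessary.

V = 10.5054

Let x' = x−12, y' = y−5. MRS = (3/2)·y'/x' = p_x/p_y.
Substituting into the budget: x* = 12 + 0.6·(M − 12·p_x − 5·p_y)/p_x, and y* = 5 + 0.4·(…)/p_y.
Discretionary income = 362 − 12·11.68 − 5·13 = 156.84; x* = 12 + 0.6·156.84/11.68 = 20.0568; y* = 5 + 0.4·156.84/13 = 9.8258.
Utility at the optimum: U(20.0568, 9.8258) = 10.5054.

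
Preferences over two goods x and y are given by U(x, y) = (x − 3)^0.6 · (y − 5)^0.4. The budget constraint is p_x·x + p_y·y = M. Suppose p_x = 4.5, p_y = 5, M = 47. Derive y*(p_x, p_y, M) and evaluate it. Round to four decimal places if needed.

y* = 5.68

Let x' = x−3, y' = y−5. MRS = (3/2)·y'/x' = p_x/p_y.
Substituting into the budget: x* = 3 + 0.6·(M − 3·p_x − 5·p_y)/p_x, and y* = 5 + 0.4·(…)/p_y.
Discretionary income = 47 − 3·4.5 − 5·5 = 8.5; y* = 5 + 0.4·8.5/5 = 5.68.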